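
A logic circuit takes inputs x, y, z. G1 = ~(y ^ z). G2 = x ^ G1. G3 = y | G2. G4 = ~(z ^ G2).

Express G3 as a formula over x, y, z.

y | (x ^ (~(y ^ z)))

G1 = ~(y ^ z)
G2 = x ^ G1 = x ^ (~(y ^ z))
G3 = y | G2 = y | (x ^ (~(y ^ z)))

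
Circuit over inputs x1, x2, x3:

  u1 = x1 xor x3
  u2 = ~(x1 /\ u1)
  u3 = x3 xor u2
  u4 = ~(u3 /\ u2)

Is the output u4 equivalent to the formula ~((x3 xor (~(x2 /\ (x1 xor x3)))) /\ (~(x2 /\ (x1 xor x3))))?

No

u1 = x1 xor x3
u2 = ~(x1 /\ u1) = ~(x1 /\ (x1 xor x3))
u3 = x3 xor u2 = x3 xor (~(x1 /\ (x1 xor x3)))
u4 = ~(u3 /\ u2) = ~((x3 xor (~(x1 /\ (x1 xor x3)))) /\ (~(x1 /\ (x1 xor x3))))
At x1=1, x2=0, x3=0: circuit gives 1, formula gives 0.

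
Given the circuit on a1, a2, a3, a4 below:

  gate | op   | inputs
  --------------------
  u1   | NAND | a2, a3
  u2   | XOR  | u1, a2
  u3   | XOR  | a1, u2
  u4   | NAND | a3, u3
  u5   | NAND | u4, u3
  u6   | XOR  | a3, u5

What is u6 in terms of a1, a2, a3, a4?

u1 = a2 NAND a3
u2 = u1 XOR a2 = (a2 NAND a3) XOR a2
u3 = a1 XOR u2 = a1 XOR ((a2 NAND a3) XOR a2)
u4 = a3 NAND u3 = a3 NAND (a1 XOR ((a2 NAND a3) XOR a2))
u5 = u4 NAND u3 = (a3 NAND (a1 XOR ((a2 NAND a3) XOR a2))) NAND (a1 XOR ((a2 NAND a3) XOR a2))
u6 = a3 XOR u5 = a3 XOR ((a3 NAND (a1 XOR ((a2 NAND a3) XOR a2))) NAND (a1 XOR ((a2 NAND a3) XOR a2)))

a3 XOR ((a3 NAND (a1 XOR ((a2 NAND a3) XOR a2))) NAND (a1 XOR ((a2 NAND a3) XOR a2)))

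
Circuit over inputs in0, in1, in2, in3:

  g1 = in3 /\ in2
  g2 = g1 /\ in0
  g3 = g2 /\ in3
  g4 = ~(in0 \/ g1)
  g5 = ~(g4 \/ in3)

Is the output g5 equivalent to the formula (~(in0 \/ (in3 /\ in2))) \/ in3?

No

g1 = in3 /\ in2
g4 = ~(in0 \/ g1) = ~(in0 \/ (in3 /\ in2))
g5 = ~(g4 \/ in3) = ~((~(in0 \/ (in3 /\ in2))) \/ in3)
At in0=0, in1=0, in2=0, in3=0: circuit gives 0, formula gives 1.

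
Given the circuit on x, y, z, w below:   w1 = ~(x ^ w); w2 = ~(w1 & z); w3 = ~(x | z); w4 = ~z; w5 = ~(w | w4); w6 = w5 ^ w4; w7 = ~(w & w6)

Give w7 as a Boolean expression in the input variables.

~(w & ((~(w | ~z)) ^ ~z))

w4 = ~z
w5 = ~(w | w4) = ~(w | ~z)
w6 = w5 ^ w4 = (~(w | ~z)) ^ ~z
w7 = ~(w & w6) = ~(w & ((~(w | ~z)) ^ ~z))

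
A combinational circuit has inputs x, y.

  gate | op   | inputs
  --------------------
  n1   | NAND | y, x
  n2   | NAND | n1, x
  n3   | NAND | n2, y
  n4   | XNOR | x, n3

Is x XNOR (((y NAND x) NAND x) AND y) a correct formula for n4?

n1 = y NAND x
n2 = n1 NAND x = (y NAND x) NAND x
n3 = n2 NAND y = ((y NAND x) NAND x) NAND y
n4 = x XNOR n3 = x XNOR (((y NAND x) NAND x) NAND y)
At x=0, y=0: circuit gives 0, formula gives 1.

No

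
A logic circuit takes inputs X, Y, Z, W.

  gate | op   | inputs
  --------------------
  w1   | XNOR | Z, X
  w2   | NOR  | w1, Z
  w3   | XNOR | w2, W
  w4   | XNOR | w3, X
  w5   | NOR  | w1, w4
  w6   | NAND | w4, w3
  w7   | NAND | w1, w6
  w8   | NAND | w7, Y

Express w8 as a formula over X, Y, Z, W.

((Z XNOR X) NAND (((((Z XNOR X) NOR Z) XNOR W) XNOR X) NAND (((Z XNOR X) NOR Z) XNOR W))) NAND Y

w1 = Z XNOR X
w2 = w1 NOR Z = (Z XNOR X) NOR Z
w3 = w2 XNOR W = ((Z XNOR X) NOR Z) XNOR W
w4 = w3 XNOR X = (((Z XNOR X) NOR Z) XNOR W) XNOR X
w6 = w4 NAND w3 = ((((Z XNOR X) NOR Z) XNOR W) XNOR X) NAND (((Z XNOR X) NOR Z) XNOR W)
w7 = w1 NAND w6 = (Z XNOR X) NAND (((((Z XNOR X) NOR Z) XNOR W) XNOR X) NAND (((Z XNOR X) NOR Z) XNOR W))
w8 = w7 NAND Y = ((Z XNOR X) NAND (((((Z XNOR X) NOR Z) XNOR W) XNOR X) NAND (((Z XNOR X) NOR Z) XNOR W))) NAND Y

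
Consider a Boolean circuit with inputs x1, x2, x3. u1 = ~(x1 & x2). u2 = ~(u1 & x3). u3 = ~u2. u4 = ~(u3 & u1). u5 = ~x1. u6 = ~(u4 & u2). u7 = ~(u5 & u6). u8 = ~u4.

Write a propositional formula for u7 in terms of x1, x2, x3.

u1 = ~(x1 & x2)
u2 = ~(u1 & x3) = ~((~(x1 & x2)) & x3)
u3 = ~u2 = ~(~((~(x1 & x2)) & x3))
u4 = ~(u3 & u1) = ~(~(~((~(x1 & x2)) & x3)) & (~(x1 & x2)))
u5 = ~x1
u6 = ~(u4 & u2) = ~((~(~(~((~(x1 & x2)) & x3)) & (~(x1 & x2)))) & (~((~(x1 & x2)) & x3)))
u7 = ~(u5 & u6) = ~(~x1 & (~((~(~(~((~(x1 & x2)) & x3)) & (~(x1 & x2)))) & (~((~(x1 & x2)) & x3)))))

~(~x1 & (~((~(~(~((~(x1 & x2)) & x3)) & (~(x1 & x2)))) & (~((~(x1 & x2)) & x3)))))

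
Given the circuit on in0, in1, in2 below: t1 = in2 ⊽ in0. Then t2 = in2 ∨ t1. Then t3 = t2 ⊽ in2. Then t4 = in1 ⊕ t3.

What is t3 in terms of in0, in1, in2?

(in2 ∨ (in2 ⊽ in0)) ⊽ in2

t1 = in2 ⊽ in0
t2 = in2 ∨ t1 = in2 ∨ (in2 ⊽ in0)
t3 = t2 ⊽ in2 = (in2 ∨ (in2 ⊽ in0)) ⊽ in2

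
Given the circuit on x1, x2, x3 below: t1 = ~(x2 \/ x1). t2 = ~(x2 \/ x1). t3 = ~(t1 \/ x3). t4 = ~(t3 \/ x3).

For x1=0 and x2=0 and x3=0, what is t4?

t1 = ~(0 \/ 0) = 1
t3 = ~(1 \/ 0) = 0
t4 = ~(0 \/ 0) = 1

1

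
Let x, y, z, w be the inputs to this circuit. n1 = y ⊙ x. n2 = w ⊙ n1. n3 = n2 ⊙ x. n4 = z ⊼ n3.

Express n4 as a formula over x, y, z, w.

z ⊼ ((w ⊙ (y ⊙ x)) ⊙ x)

n1 = y ⊙ x
n2 = w ⊙ n1 = w ⊙ (y ⊙ x)
n3 = n2 ⊙ x = (w ⊙ (y ⊙ x)) ⊙ x
n4 = z ⊼ n3 = z ⊼ ((w ⊙ (y ⊙ x)) ⊙ x)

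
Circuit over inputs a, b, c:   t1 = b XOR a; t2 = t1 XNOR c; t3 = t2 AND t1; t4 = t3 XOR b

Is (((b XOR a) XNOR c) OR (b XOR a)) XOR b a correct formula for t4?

t1 = b XOR a
t2 = t1 XNOR c = (b XOR a) XNOR c
t3 = t2 AND t1 = ((b XOR a) XNOR c) AND (b XOR a)
t4 = t3 XOR b = (((b XOR a) XNOR c) AND (b XOR a)) XOR b
At a=0, b=0, c=0: circuit gives 0, formula gives 1.

No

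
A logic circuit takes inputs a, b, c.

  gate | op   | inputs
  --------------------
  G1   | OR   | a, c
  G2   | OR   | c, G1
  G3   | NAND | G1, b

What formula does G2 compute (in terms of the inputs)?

G1 = a OR c
G2 = c OR G1 = c OR (a OR c)

c OR (a OR c)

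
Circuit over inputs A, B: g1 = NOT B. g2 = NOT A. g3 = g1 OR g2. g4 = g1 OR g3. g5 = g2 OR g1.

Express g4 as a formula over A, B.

NOT B OR (NOT B OR NOT A)

g1 = NOT B
g2 = NOT A
g3 = g1 OR g2 = NOT B OR NOT A
g4 = g1 OR g3 = NOT B OR (NOT B OR NOT A)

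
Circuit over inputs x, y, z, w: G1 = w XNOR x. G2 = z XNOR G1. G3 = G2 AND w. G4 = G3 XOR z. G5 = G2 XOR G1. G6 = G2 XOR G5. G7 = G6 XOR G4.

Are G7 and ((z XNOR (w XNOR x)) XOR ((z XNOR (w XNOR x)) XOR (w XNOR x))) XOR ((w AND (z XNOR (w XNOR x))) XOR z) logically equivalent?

Yes

G1 = w XNOR x
G2 = z XNOR G1 = z XNOR (w XNOR x)
G3 = G2 AND w = (z XNOR (w XNOR x)) AND w
G4 = G3 XOR z = ((z XNOR (w XNOR x)) AND w) XOR z
G5 = G2 XOR G1 = (z XNOR (w XNOR x)) XOR (w XNOR x)
G6 = G2 XOR G5 = (z XNOR (w XNOR x)) XOR ((z XNOR (w XNOR x)) XOR (w XNOR x))
G7 = G6 XOR G4 = ((z XNOR (w XNOR x)) XOR ((z XNOR (w XNOR x)) XOR (w XNOR x))) XOR (((z XNOR (w XNOR x)) AND w) XOR z)
At x=0, y=0, z=1, w=0: circuit gives 0, formula gives 0.
At x=0, y=0, z=0, w=0: circuit gives 1, formula gives 1.
Agrees on all 16 inputs.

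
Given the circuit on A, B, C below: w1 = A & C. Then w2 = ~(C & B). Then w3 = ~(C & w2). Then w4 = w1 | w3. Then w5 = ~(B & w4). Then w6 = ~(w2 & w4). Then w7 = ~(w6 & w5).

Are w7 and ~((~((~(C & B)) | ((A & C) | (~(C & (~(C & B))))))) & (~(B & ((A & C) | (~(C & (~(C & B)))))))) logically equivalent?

No

w1 = A & C
w2 = ~(C & B)
w3 = ~(C & w2) = ~(C & (~(C & B)))
w4 = w1 | w3 = (A & C) | (~(C & (~(C & B))))
w5 = ~(B & w4) = ~(B & ((A & C) | (~(C & (~(C & B))))))
w6 = ~(w2 & w4) = ~((~(C & B)) & ((A & C) | (~(C & (~(C & B))))))
w7 = ~(w6 & w5) = ~((~((~(C & B)) & ((A & C) | (~(C & (~(C & B))))))) & (~(B & ((A & C) | (~(C & (~(C & B))))))))
At A=0, B=0, C=1: circuit gives 0, formula gives 1.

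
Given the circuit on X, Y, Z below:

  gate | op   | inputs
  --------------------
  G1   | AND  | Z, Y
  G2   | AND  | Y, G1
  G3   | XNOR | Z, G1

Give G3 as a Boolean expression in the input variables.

Z XNOR (Z AND Y)

G1 = Z AND Y
G3 = Z XNOR G1 = Z XNOR (Z AND Y)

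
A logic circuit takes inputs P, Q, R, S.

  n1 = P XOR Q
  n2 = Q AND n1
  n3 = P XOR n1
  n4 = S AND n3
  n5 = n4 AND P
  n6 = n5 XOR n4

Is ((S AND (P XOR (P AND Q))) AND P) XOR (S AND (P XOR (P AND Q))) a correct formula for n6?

n1 = P XOR Q
n3 = P XOR n1 = P XOR (P XOR Q)
n4 = S AND n3 = S AND (P XOR (P XOR Q))
n5 = n4 AND P = (S AND (P XOR (P XOR Q))) AND P
n6 = n5 XOR n4 = ((S AND (P XOR (P XOR Q))) AND P) XOR (S AND (P XOR (P XOR Q)))
At P=0, Q=1, R=0, S=1: circuit gives 1, formula gives 0.

No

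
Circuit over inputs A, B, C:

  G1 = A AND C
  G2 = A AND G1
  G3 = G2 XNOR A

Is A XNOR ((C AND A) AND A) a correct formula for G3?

Yes

G1 = A AND C
G2 = A AND G1 = A AND (A AND C)
G3 = G2 XNOR A = (A AND (A AND C)) XNOR A
At A=1, B=0, C=0: circuit gives 0, formula gives 0.
At A=0, B=0, C=0: circuit gives 1, formula gives 1.
Agrees on all 8 inputs.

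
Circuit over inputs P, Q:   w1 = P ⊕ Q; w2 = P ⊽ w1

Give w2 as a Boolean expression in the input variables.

P ⊽ (P ⊕ Q)

w1 = P ⊕ Q
w2 = P ⊽ w1 = P ⊽ (P ⊕ Q)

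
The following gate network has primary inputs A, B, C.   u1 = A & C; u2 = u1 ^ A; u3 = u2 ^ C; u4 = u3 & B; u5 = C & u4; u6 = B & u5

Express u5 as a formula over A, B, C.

C & ((((A & C) ^ A) ^ C) & B)

u1 = A & C
u2 = u1 ^ A = (A & C) ^ A
u3 = u2 ^ C = ((A & C) ^ A) ^ C
u4 = u3 & B = (((A & C) ^ A) ^ C) & B
u5 = C & u4 = C & ((((A & C) ^ A) ^ C) & B)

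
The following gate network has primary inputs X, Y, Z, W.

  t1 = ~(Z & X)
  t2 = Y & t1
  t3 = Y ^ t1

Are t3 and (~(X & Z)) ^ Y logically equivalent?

Yes

t1 = ~(Z & X)
t3 = Y ^ t1 = Y ^ (~(Z & X))
At X=0, Y=1, Z=0, W=0: circuit gives 0, formula gives 0.
At X=0, Y=0, Z=0, W=0: circuit gives 1, formula gives 1.
Agrees on all 16 inputs.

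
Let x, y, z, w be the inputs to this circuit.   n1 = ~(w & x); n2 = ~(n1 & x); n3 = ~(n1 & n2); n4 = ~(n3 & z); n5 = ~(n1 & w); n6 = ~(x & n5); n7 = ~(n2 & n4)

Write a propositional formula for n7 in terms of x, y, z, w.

~((~((~(w & x)) & x)) & (~((~((~(w & x)) & (~((~(w & x)) & x)))) & z)))

n1 = ~(w & x)
n2 = ~(n1 & x) = ~((~(w & x)) & x)
n3 = ~(n1 & n2) = ~((~(w & x)) & (~((~(w & x)) & x)))
n4 = ~(n3 & z) = ~((~((~(w & x)) & (~((~(w & x)) & x)))) & z)
n7 = ~(n2 & n4) = ~((~((~(w & x)) & x)) & (~((~((~(w & x)) & (~((~(w & x)) & x)))) & z)))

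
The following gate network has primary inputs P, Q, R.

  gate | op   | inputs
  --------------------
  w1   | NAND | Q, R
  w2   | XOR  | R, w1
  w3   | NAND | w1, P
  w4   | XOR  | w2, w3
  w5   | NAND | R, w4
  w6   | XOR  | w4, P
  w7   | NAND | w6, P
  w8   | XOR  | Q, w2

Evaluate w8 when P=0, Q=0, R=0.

1

w1 = 0 NAND 0 = 1
w2 = 0 XOR 1 = 1
w8 = 0 XOR 1 = 1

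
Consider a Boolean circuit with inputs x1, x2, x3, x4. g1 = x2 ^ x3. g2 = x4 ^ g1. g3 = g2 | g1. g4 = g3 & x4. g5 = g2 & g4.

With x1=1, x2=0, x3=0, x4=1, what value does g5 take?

g1 = 0 ^ 0 = 0
g2 = 1 ^ 0 = 1
g3 = 1 | 0 = 1
g4 = 1 & 1 = 1
g5 = 1 & 1 = 1

1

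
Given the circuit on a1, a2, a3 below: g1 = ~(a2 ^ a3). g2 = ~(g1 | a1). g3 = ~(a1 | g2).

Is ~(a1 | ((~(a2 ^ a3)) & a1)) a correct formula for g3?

g1 = ~(a2 ^ a3)
g2 = ~(g1 | a1) = ~((~(a2 ^ a3)) | a1)
g3 = ~(a1 | g2) = ~(a1 | (~((~(a2 ^ a3)) | a1)))
At a1=0, a2=0, a3=1: circuit gives 0, formula gives 1.

No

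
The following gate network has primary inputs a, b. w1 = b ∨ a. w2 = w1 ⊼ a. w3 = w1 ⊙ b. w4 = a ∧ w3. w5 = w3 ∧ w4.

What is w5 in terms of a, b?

w1 = b ∨ a
w3 = w1 ⊙ b = (b ∨ a) ⊙ b
w4 = a ∧ w3 = a ∧ ((b ∨ a) ⊙ b)
w5 = w3 ∧ w4 = ((b ∨ a) ⊙ b) ∧ (a ∧ ((b ∨ a) ⊙ b))

((b ∨ a) ⊙ b) ∧ (a ∧ ((b ∨ a) ⊙ b))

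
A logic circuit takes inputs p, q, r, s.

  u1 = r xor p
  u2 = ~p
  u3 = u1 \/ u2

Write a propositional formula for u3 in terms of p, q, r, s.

u1 = r xor p
u2 = ~p
u3 = u1 \/ u2 = (r xor p) \/ ~p

(r xor p) \/ ~p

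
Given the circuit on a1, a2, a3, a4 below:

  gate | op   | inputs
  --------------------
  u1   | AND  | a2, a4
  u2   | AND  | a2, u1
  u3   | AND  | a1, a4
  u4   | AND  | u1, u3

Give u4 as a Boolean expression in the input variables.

u1 = a2 AND a4
u3 = a1 AND a4
u4 = u1 AND u3 = (a2 AND a4) AND (a1 AND a4)

(a2 AND a4) AND (a1 AND a4)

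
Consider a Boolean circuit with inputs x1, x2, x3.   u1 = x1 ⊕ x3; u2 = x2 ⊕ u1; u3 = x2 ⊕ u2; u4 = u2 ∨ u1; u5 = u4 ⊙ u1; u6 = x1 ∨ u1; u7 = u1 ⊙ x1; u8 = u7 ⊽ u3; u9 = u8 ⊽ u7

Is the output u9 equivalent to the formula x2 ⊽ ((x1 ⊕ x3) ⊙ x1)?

No

u1 = x1 ⊕ x3
u2 = x2 ⊕ u1 = x2 ⊕ (x1 ⊕ x3)
u3 = x2 ⊕ u2 = x2 ⊕ (x2 ⊕ (x1 ⊕ x3))
u7 = u1 ⊙ x1 = (x1 ⊕ x3) ⊙ x1
u8 = u7 ⊽ u3 = ((x1 ⊕ x3) ⊙ x1) ⊽ (x2 ⊕ (x2 ⊕ (x1 ⊕ x3)))
u9 = u8 ⊽ u7 = (((x1 ⊕ x3) ⊙ x1) ⊽ (x2 ⊕ (x2 ⊕ (x1 ⊕ x3)))) ⊽ ((x1 ⊕ x3) ⊙ x1)
At x1=0, x2=1, x3=1: circuit gives 1, formula gives 0.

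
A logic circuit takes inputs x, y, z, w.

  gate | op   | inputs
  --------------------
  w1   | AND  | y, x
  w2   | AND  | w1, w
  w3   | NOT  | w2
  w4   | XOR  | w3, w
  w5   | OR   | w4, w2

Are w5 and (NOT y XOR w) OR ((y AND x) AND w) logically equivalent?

w1 = y AND x
w2 = w1 AND w = (y AND x) AND w
w3 = NOT w2 = NOT ((y AND x) AND w)
w4 = w3 XOR w = NOT ((y AND x) AND w) XOR w
w5 = w4 OR w2 = (NOT ((y AND x) AND w) XOR w) OR ((y AND x) AND w)
At x=0, y=1, z=0, w=0: circuit gives 1, formula gives 0.

No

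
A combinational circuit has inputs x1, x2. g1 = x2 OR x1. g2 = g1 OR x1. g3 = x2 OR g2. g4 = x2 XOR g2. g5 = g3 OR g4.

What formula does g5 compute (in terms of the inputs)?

(x2 OR ((x2 OR x1) OR x1)) OR (x2 XOR ((x2 OR x1) OR x1))

g1 = x2 OR x1
g2 = g1 OR x1 = (x2 OR x1) OR x1
g3 = x2 OR g2 = x2 OR ((x2 OR x1) OR x1)
g4 = x2 XOR g2 = x2 XOR ((x2 OR x1) OR x1)
g5 = g3 OR g4 = (x2 OR ((x2 OR x1) OR x1)) OR (x2 XOR ((x2 OR x1) OR x1))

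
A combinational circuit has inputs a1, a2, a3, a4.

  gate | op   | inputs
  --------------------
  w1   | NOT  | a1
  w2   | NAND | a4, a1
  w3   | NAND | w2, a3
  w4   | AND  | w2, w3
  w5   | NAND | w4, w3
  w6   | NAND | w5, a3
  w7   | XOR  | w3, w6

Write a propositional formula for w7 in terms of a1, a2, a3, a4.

w2 = a4 NAND a1
w3 = w2 NAND a3 = (a4 NAND a1) NAND a3
w4 = w2 AND w3 = (a4 NAND a1) AND ((a4 NAND a1) NAND a3)
w5 = w4 NAND w3 = ((a4 NAND a1) AND ((a4 NAND a1) NAND a3)) NAND ((a4 NAND a1) NAND a3)
w6 = w5 NAND a3 = (((a4 NAND a1) AND ((a4 NAND a1) NAND a3)) NAND ((a4 NAND a1) NAND a3)) NAND a3
w7 = w3 XOR w6 = ((a4 NAND a1) NAND a3) XOR ((((a4 NAND a1) AND ((a4 NAND a1) NAND a3)) NAND ((a4 NAND a1) NAND a3)) NAND a3)

((a4 NAND a1) NAND a3) XOR ((((a4 NAND a1) AND ((a4 NAND a1) NAND a3)) NAND ((a4 NAND a1) NAND a3)) NAND a3)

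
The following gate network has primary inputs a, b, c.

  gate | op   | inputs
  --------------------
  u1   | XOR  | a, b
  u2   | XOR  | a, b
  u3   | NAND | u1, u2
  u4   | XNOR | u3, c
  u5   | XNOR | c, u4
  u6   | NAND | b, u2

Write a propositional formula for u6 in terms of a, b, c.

b NAND (a XOR b)

u2 = a XOR b
u6 = b NAND u2 = b NAND (a XOR b)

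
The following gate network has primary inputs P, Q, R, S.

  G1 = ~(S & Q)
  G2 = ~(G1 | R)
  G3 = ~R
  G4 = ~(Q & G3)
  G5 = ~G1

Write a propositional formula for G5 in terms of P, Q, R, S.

G1 = ~(S & Q)
G5 = ~G1 = ~(~(S & Q))

~(~(S & Q))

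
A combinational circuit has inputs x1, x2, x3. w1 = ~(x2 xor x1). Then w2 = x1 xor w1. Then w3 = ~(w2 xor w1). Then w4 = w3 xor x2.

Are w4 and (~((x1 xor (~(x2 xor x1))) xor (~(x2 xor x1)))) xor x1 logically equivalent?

w1 = ~(x2 xor x1)
w2 = x1 xor w1 = x1 xor (~(x2 xor x1))
w3 = ~(w2 xor w1) = ~((x1 xor (~(x2 xor x1))) xor (~(x2 xor x1)))
w4 = w3 xor x2 = (~((x1 xor (~(x2 xor x1))) xor (~(x2 xor x1)))) xor x2
At x1=0, x2=1, x3=0: circuit gives 0, formula gives 1.

No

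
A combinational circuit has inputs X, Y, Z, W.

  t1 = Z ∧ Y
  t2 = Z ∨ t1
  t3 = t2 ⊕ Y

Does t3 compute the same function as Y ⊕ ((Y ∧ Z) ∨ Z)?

t1 = Z ∧ Y
t2 = Z ∨ t1 = Z ∨ (Z ∧ Y)
t3 = t2 ⊕ Y = (Z ∨ (Z ∧ Y)) ⊕ Y
At X=0, Y=0, Z=0, W=0: circuit gives 0, formula gives 0.
At X=0, Y=0, Z=1, W=0: circuit gives 1, formula gives 1.
Agrees on all 16 inputs.

Yes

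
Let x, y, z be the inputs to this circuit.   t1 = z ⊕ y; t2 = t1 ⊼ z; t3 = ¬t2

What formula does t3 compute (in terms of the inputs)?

¬((z ⊕ y) ⊼ z)

t1 = z ⊕ y
t2 = t1 ⊼ z = (z ⊕ y) ⊼ z
t3 = ¬t2 = ¬((z ⊕ y) ⊼ z)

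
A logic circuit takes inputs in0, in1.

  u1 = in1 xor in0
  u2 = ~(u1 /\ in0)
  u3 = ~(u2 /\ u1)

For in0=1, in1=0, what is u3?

u1 = 0 xor 1 = 1
u2 = ~(1 /\ 1) = 0
u3 = ~(0 /\ 1) = 1

1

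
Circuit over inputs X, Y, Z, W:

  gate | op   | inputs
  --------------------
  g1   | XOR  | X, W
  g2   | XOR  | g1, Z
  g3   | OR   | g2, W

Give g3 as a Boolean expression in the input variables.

g1 = X XOR W
g2 = g1 XOR Z = (X XOR W) XOR Z
g3 = g2 OR W = ((X XOR W) XOR Z) OR W

((X XOR W) XOR Z) OR W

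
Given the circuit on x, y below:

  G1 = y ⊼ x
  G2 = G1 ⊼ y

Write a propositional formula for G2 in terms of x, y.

G1 = y ⊼ x
G2 = G1 ⊼ y = (y ⊼ x) ⊼ y

(y ⊼ x) ⊼ y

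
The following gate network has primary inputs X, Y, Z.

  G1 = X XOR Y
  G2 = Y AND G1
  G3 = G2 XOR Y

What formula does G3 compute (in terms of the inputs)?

G1 = X XOR Y
G2 = Y AND G1 = Y AND (X XOR Y)
G3 = G2 XOR Y = (Y AND (X XOR Y)) XOR Y

(Y AND (X XOR Y)) XOR Y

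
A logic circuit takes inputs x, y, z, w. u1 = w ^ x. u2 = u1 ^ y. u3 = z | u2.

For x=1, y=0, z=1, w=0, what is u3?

1

u1 = 0 ^ 1 = 1
u2 = 1 ^ 0 = 1
u3 = 1 | 1 = 1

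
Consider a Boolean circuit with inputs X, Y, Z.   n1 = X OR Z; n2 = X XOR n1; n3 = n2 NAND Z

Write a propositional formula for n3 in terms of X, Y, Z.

(X XOR (X OR Z)) NAND Z

n1 = X OR Z
n2 = X XOR n1 = X XOR (X OR Z)
n3 = n2 NAND Z = (X XOR (X OR Z)) NAND Z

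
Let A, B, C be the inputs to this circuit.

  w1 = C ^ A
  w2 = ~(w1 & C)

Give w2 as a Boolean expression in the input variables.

w1 = C ^ A
w2 = ~(w1 & C) = ~((C ^ A) & C)

~((C ^ A) & C)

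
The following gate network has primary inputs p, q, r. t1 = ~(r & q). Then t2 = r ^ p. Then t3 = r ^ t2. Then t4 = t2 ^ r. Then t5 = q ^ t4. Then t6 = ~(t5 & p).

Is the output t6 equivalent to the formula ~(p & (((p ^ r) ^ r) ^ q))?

Yes

t2 = r ^ p
t4 = t2 ^ r = (r ^ p) ^ r
t5 = q ^ t4 = q ^ ((r ^ p) ^ r)
t6 = ~(t5 & p) = ~((q ^ ((r ^ p) ^ r)) & p)
At p=1, q=0, r=0: circuit gives 0, formula gives 0.
At p=0, q=0, r=0: circuit gives 1, formula gives 1.
Agrees on all 8 inputs.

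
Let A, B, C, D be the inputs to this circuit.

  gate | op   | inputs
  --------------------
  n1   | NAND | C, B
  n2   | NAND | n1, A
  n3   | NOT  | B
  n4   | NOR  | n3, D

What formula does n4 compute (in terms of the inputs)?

NOT B NOR D

n3 = NOT B
n4 = n3 NOR D = NOT B NOR D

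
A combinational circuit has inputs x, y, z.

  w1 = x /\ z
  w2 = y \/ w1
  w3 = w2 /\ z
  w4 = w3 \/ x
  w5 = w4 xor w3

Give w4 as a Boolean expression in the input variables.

((y \/ (x /\ z)) /\ z) \/ x

w1 = x /\ z
w2 = y \/ w1 = y \/ (x /\ z)
w3 = w2 /\ z = (y \/ (x /\ z)) /\ z
w4 = w3 \/ x = ((y \/ (x /\ z)) /\ z) \/ x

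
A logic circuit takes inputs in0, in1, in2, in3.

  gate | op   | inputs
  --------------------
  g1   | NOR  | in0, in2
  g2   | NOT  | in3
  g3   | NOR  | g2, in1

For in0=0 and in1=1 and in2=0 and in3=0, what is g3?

0

g2 = NOT 0 = 1
g3 = 1 NOR 1 = 0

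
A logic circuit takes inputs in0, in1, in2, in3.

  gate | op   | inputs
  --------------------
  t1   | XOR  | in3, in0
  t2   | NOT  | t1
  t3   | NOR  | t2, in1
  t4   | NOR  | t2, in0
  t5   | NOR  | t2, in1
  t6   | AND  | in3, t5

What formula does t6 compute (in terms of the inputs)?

t1 = in3 XOR in0
t2 = NOT t1 = NOT (in3 XOR in0)
t5 = t2 NOR in1 = NOT (in3 XOR in0) NOR in1
t6 = in3 AND t5 = in3 AND (NOT (in3 XOR in0) NOR in1)

in3 AND (NOT (in3 XOR in0) NOR in1)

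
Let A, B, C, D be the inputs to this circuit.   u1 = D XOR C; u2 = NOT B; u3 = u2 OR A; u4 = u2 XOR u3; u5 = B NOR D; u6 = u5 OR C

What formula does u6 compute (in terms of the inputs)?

u5 = B NOR D
u6 = u5 OR C = (B NOR D) OR C

(B NOR D) OR C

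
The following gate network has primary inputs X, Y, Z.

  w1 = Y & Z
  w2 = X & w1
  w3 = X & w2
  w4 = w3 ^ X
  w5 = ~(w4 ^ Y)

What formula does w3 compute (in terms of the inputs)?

w1 = Y & Z
w2 = X & w1 = X & (Y & Z)
w3 = X & w2 = X & (X & (Y & Z))

X & (X & (Y & Z))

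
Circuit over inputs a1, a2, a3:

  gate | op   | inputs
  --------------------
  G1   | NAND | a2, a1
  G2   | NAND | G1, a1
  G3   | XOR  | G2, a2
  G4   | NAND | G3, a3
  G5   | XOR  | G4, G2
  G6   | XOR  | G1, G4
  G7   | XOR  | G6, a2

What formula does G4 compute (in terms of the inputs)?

(((a2 NAND a1) NAND a1) XOR a2) NAND a3

G1 = a2 NAND a1
G2 = G1 NAND a1 = (a2 NAND a1) NAND a1
G3 = G2 XOR a2 = ((a2 NAND a1) NAND a1) XOR a2
G4 = G3 NAND a3 = (((a2 NAND a1) NAND a1) XOR a2) NAND a3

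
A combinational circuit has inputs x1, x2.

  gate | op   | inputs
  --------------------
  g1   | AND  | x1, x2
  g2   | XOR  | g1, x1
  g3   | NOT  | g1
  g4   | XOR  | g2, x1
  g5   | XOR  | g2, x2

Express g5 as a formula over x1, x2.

((x1 AND x2) XOR x1) XOR x2

g1 = x1 AND x2
g2 = g1 XOR x1 = (x1 AND x2) XOR x1
g5 = g2 XOR x2 = ((x1 AND x2) XOR x1) XOR x2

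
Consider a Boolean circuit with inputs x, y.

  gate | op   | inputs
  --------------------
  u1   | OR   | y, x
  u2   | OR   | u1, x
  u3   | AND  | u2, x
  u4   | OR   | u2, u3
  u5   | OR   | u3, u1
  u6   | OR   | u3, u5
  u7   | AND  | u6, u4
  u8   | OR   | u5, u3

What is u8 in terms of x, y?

((((y OR x) OR x) AND x) OR (y OR x)) OR (((y OR x) OR x) AND x)

u1 = y OR x
u2 = u1 OR x = (y OR x) OR x
u3 = u2 AND x = ((y OR x) OR x) AND x
u5 = u3 OR u1 = (((y OR x) OR x) AND x) OR (y OR x)
u8 = u5 OR u3 = ((((y OR x) OR x) AND x) OR (y OR x)) OR (((y OR x) OR x) AND x)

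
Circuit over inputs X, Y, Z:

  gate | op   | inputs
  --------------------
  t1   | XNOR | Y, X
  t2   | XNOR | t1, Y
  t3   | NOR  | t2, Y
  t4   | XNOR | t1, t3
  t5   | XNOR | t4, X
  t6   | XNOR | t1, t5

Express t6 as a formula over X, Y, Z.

(Y XNOR X) XNOR (((Y XNOR X) XNOR (((Y XNOR X) XNOR Y) NOR Y)) XNOR X)

t1 = Y XNOR X
t2 = t1 XNOR Y = (Y XNOR X) XNOR Y
t3 = t2 NOR Y = ((Y XNOR X) XNOR Y) NOR Y
t4 = t1 XNOR t3 = (Y XNOR X) XNOR (((Y XNOR X) XNOR Y) NOR Y)
t5 = t4 XNOR X = ((Y XNOR X) XNOR (((Y XNOR X) XNOR Y) NOR Y)) XNOR X
t6 = t1 XNOR t5 = (Y XNOR X) XNOR (((Y XNOR X) XNOR (((Y XNOR X) XNOR Y) NOR Y)) XNOR X)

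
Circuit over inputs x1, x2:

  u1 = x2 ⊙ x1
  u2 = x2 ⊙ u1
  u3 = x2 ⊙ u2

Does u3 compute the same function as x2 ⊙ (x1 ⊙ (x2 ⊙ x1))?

u1 = x2 ⊙ x1
u2 = x2 ⊙ u1 = x2 ⊙ (x2 ⊙ x1)
u3 = x2 ⊙ u2 = x2 ⊙ (x2 ⊙ (x2 ⊙ x1))
At x1=0, x2=1: circuit gives 0, formula gives 1.

No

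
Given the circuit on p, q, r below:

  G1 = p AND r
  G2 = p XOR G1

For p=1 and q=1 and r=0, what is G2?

1

G1 = 1 AND 0 = 0
G2 = 1 XOR 0 = 1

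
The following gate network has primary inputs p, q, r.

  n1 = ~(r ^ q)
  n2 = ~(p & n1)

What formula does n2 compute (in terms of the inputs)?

~(p & (~(r ^ q)))

n1 = ~(r ^ q)
n2 = ~(p & n1) = ~(p & (~(r ^ q)))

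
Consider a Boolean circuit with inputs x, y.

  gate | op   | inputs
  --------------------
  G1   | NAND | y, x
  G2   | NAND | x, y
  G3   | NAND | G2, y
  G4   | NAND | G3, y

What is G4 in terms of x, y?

((x NAND y) NAND y) NAND y

G2 = x NAND y
G3 = G2 NAND y = (x NAND y) NAND y
G4 = G3 NAND y = ((x NAND y) NAND y) NAND y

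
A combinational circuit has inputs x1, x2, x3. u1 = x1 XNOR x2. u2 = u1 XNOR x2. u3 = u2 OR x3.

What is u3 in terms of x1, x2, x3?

((x1 XNOR x2) XNOR x2) OR x3

u1 = x1 XNOR x2
u2 = u1 XNOR x2 = (x1 XNOR x2) XNOR x2
u3 = u2 OR x3 = ((x1 XNOR x2) XNOR x2) OR x3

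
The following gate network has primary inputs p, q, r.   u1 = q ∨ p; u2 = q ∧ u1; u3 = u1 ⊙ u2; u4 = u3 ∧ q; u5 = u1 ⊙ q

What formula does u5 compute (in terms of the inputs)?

(q ∨ p) ⊙ q

u1 = q ∨ p
u5 = u1 ⊙ q = (q ∨ p) ⊙ q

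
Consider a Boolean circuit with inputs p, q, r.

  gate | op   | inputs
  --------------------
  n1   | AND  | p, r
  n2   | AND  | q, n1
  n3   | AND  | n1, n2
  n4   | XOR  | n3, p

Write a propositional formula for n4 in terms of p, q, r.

((p AND r) AND (q AND (p AND r))) XOR p

n1 = p AND r
n2 = q AND n1 = q AND (p AND r)
n3 = n1 AND n2 = (p AND r) AND (q AND (p AND r))
n4 = n3 XOR p = ((p AND r) AND (q AND (p AND r))) XOR p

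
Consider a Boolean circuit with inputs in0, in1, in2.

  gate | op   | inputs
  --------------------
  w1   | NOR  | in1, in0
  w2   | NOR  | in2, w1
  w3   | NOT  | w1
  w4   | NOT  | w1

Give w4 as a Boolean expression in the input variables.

w1 = in1 NOR in0
w4 = NOT w1 = NOT (in1 NOR in0)

NOT (in1 NOR in0)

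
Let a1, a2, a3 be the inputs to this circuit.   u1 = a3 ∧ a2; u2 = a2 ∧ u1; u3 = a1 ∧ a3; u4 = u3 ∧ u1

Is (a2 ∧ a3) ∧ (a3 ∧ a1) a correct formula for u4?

Yes

u1 = a3 ∧ a2
u3 = a1 ∧ a3
u4 = u3 ∧ u1 = (a1 ∧ a3) ∧ (a3 ∧ a2)
At a1=0, a2=0, a3=0: circuit gives 0, formula gives 0.
At a1=1, a2=1, a3=1: circuit gives 1, formula gives 1.
Agrees on all 8 inputs.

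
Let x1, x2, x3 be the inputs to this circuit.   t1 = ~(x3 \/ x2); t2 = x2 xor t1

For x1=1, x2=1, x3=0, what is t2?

t1 = ~(0 \/ 1) = 0
t2 = 1 xor 0 = 1

1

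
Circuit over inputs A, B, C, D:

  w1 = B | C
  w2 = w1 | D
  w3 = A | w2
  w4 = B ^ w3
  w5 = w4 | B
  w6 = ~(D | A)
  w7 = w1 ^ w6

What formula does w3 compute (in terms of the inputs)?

A | ((B | C) | D)

w1 = B | C
w2 = w1 | D = (B | C) | D
w3 = A | w2 = A | ((B | C) | D)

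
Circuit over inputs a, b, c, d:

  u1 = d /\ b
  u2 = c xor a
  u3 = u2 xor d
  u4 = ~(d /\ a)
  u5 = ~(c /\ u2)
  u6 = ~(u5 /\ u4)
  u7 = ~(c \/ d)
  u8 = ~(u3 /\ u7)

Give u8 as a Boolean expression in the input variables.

u2 = c xor a
u3 = u2 xor d = (c xor a) xor d
u7 = ~(c \/ d)
u8 = ~(u3 /\ u7) = ~(((c xor a) xor d) /\ (~(c \/ d)))

~(((c xor a) xor d) /\ (~(c \/ d)))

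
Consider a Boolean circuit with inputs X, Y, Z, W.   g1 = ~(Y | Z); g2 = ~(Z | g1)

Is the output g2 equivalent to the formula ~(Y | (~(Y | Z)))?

No

g1 = ~(Y | Z)
g2 = ~(Z | g1) = ~(Z | (~(Y | Z)))
At X=0, Y=0, Z=1, W=0: circuit gives 0, formula gives 1.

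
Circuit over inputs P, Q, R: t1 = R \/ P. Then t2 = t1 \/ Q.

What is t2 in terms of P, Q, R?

t1 = R \/ P
t2 = t1 \/ Q = (R \/ P) \/ Q

(R \/ P) \/ Q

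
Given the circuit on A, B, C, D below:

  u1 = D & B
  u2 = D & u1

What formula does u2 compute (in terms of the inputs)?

u1 = D & B
u2 = D & u1 = D & (D & B)

D & (D & B)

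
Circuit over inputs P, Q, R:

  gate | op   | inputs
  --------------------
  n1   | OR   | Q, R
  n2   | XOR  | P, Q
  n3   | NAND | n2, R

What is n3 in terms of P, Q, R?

n2 = P XOR Q
n3 = n2 NAND R = (P XOR Q) NAND R

(P XOR Q) NAND R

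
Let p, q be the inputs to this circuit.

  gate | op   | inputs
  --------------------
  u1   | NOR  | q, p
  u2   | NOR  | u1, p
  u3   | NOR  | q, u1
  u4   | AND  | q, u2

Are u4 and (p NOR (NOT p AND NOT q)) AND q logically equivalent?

Yes

u1 = q NOR p
u2 = u1 NOR p = (q NOR p) NOR p
u4 = q AND u2 = q AND ((q NOR p) NOR p)
At p=0, q=0: circuit gives 0, formula gives 0.
At p=0, q=1: circuit gives 1, formula gives 1.
Agrees on all 4 inputs.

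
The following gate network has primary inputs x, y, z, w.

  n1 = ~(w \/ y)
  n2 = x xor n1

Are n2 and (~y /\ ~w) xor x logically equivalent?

Yes

n1 = ~(w \/ y)
n2 = x xor n1 = x xor (~(w \/ y))
At x=0, y=0, z=0, w=1: circuit gives 0, formula gives 0.
At x=0, y=0, z=0, w=0: circuit gives 1, formula gives 1.
Agrees on all 16 inputs.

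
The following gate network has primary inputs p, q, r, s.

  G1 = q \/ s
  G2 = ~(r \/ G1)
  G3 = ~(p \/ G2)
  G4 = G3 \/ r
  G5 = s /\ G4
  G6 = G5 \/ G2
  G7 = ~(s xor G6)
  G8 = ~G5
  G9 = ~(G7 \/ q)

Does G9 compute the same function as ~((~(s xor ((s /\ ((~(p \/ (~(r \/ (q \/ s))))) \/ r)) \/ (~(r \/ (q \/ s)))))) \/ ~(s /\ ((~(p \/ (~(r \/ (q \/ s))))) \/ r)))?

No

G1 = q \/ s
G2 = ~(r \/ G1) = ~(r \/ (q \/ s))
G3 = ~(p \/ G2) = ~(p \/ (~(r \/ (q \/ s))))
G4 = G3 \/ r = (~(p \/ (~(r \/ (q \/ s))))) \/ r
G5 = s /\ G4 = s /\ ((~(p \/ (~(r \/ (q \/ s))))) \/ r)
G6 = G5 \/ G2 = (s /\ ((~(p \/ (~(r \/ (q \/ s))))) \/ r)) \/ (~(r \/ (q \/ s)))
G7 = ~(s xor G6) = ~(s xor ((s /\ ((~(p \/ (~(r \/ (q \/ s))))) \/ r)) \/ (~(r \/ (q \/ s)))))
G9 = ~(G7 \/ q) = ~((~(s xor ((s /\ ((~(p \/ (~(r \/ (q \/ s))))) \/ r)) \/ (~(r \/ (q \/ s)))))) \/ q)
At p=0, q=0, r=0, s=0: circuit gives 1, formula gives 0.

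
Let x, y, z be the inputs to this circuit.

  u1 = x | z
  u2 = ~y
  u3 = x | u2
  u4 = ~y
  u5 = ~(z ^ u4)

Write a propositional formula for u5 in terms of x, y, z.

~(z ^ ~y)

u4 = ~y
u5 = ~(z ^ u4) = ~(z ^ ~y)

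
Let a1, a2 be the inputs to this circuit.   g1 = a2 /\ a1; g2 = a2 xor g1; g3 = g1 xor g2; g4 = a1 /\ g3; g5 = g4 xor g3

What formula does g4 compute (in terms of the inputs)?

a1 /\ ((a2 /\ a1) xor (a2 xor (a2 /\ a1)))

g1 = a2 /\ a1
g2 = a2 xor g1 = a2 xor (a2 /\ a1)
g3 = g1 xor g2 = (a2 /\ a1) xor (a2 xor (a2 /\ a1))
g4 = a1 /\ g3 = a1 /\ ((a2 /\ a1) xor (a2 xor (a2 /\ a1)))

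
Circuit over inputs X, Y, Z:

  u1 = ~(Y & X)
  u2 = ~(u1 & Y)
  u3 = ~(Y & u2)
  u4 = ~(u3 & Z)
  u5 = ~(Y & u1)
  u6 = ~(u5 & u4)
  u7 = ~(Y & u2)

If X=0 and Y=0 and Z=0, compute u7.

1

u1 = ~(0 & 0) = 1
u2 = ~(1 & 0) = 1
u7 = ~(0 & 1) = 1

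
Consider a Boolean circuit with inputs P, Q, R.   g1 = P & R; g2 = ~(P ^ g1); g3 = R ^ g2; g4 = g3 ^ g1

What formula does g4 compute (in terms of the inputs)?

g1 = P & R
g2 = ~(P ^ g1) = ~(P ^ (P & R))
g3 = R ^ g2 = R ^ (~(P ^ (P & R)))
g4 = g3 ^ g1 = (R ^ (~(P ^ (P & R)))) ^ (P & R)

(R ^ (~(P ^ (P & R)))) ^ (P & R)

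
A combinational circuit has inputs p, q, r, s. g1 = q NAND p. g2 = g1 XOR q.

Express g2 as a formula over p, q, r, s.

g1 = q NAND p
g2 = g1 XOR q = (q NAND p) XOR q

(q NAND p) XOR q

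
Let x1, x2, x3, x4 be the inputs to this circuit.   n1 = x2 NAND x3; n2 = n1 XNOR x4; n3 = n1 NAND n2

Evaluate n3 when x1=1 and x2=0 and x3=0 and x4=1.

n1 = 0 NAND 0 = 1
n2 = 1 XNOR 1 = 1
n3 = 1 NAND 1 = 0

0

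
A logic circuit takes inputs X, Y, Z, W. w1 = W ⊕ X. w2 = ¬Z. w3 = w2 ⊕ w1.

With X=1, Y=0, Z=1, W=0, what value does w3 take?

w1 = 0 ⊕ 1 = 1
w2 = ¬1 = 0
w3 = 0 ⊕ 1 = 1

1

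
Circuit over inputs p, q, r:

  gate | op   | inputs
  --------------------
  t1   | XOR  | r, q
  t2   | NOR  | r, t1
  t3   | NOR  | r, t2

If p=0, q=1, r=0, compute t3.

1

t1 = 0 XOR 1 = 1
t2 = 0 NOR 1 = 0
t3 = 0 NOR 0 = 1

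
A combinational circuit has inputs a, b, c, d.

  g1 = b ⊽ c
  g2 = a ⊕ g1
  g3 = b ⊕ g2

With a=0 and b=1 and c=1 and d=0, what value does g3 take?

1

g1 = 1 ⊽ 1 = 0
g2 = 0 ⊕ 0 = 0
g3 = 1 ⊕ 0 = 1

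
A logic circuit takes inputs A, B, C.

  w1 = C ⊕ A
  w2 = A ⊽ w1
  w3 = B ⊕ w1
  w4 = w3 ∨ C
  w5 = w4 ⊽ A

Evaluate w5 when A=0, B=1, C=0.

0

w1 = 0 ⊕ 0 = 0
w3 = 1 ⊕ 0 = 1
w4 = 1 ∨ 0 = 1
w5 = 1 ⊽ 0 = 0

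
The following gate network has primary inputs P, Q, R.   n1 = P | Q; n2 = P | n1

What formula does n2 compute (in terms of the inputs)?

n1 = P | Q
n2 = P | n1 = P | (P | Q)

P | (P | Q)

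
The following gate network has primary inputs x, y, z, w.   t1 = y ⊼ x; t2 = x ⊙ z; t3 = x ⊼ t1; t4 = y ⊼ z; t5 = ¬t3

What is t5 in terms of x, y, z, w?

¬(x ⊼ (y ⊼ x))

t1 = y ⊼ x
t3 = x ⊼ t1 = x ⊼ (y ⊼ x)
t5 = ¬t3 = ¬(x ⊼ (y ⊼ x))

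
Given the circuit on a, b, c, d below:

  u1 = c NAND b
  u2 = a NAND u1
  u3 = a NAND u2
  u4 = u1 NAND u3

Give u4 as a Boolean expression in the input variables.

u1 = c NAND b
u2 = a NAND u1 = a NAND (c NAND b)
u3 = a NAND u2 = a NAND (a NAND (c NAND b))
u4 = u1 NAND u3 = (c NAND b) NAND (a NAND (a NAND (c NAND b)))

(c NAND b) NAND (a NAND (a NAND (c NAND b)))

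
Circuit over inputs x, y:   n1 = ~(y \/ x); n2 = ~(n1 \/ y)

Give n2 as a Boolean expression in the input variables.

n1 = ~(y \/ x)
n2 = ~(n1 \/ y) = ~((~(y \/ x)) \/ y)

~((~(y \/ x)) \/ y)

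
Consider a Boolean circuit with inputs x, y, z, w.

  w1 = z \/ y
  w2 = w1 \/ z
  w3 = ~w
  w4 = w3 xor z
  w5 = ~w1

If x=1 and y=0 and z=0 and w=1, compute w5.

1

w1 = 0 \/ 0 = 0
w5 = ~0 = 1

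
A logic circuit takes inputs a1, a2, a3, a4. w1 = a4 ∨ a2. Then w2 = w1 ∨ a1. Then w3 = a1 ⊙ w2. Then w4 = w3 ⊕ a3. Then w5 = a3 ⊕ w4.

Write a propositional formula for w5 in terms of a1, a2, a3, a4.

a3 ⊕ ((a1 ⊙ ((a4 ∨ a2) ∨ a1)) ⊕ a3)

w1 = a4 ∨ a2
w2 = w1 ∨ a1 = (a4 ∨ a2) ∨ a1
w3 = a1 ⊙ w2 = a1 ⊙ ((a4 ∨ a2) ∨ a1)
w4 = w3 ⊕ a3 = (a1 ⊙ ((a4 ∨ a2) ∨ a1)) ⊕ a3
w5 = a3 ⊕ w4 = a3 ⊕ ((a1 ⊙ ((a4 ∨ a2) ∨ a1)) ⊕ a3)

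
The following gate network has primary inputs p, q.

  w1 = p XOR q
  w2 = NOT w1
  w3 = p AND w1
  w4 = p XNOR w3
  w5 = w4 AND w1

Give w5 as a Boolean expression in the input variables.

w1 = p XOR q
w3 = p AND w1 = p AND (p XOR q)
w4 = p XNOR w3 = p XNOR (p AND (p XOR q))
w5 = w4 AND w1 = (p XNOR (p AND (p XOR q))) AND (p XOR q)

(p XNOR (p AND (p XOR q))) AND (p XOR q)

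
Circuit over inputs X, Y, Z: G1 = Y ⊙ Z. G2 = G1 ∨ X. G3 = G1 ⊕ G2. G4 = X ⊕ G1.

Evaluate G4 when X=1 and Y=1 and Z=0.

1

G1 = 1 ⊙ 0 = 0
G4 = 1 ⊕ 0 = 1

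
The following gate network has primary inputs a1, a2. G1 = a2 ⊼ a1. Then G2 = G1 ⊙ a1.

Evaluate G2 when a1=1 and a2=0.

1

G1 = 0 ⊼ 1 = 1
G2 = 1 ⊙ 1 = 1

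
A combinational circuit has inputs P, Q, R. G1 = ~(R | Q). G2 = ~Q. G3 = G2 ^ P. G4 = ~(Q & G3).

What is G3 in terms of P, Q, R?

~Q ^ P

G2 = ~Q
G3 = G2 ^ P = ~Q ^ P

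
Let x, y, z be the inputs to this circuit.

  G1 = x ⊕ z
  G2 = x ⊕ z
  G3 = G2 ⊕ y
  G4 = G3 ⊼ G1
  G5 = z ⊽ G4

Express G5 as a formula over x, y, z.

z ⊽ (((x ⊕ z) ⊕ y) ⊼ (x ⊕ z))

G1 = x ⊕ z
G2 = x ⊕ z
G3 = G2 ⊕ y = (x ⊕ z) ⊕ y
G4 = G3 ⊼ G1 = ((x ⊕ z) ⊕ y) ⊼ (x ⊕ z)
G5 = z ⊽ G4 = z ⊽ (((x ⊕ z) ⊕ y) ⊼ (x ⊕ z))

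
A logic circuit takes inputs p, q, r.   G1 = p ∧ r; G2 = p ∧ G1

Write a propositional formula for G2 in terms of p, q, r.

p ∧ (p ∧ r)

G1 = p ∧ r
G2 = p ∧ G1 = p ∧ (p ∧ r)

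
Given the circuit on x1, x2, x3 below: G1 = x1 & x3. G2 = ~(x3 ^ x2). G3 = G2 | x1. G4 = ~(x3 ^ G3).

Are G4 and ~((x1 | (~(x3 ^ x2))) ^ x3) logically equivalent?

Yes

G2 = ~(x3 ^ x2)
G3 = G2 | x1 = (~(x3 ^ x2)) | x1
G4 = ~(x3 ^ G3) = ~(x3 ^ ((~(x3 ^ x2)) | x1))
At x1=0, x2=0, x3=0: circuit gives 0, formula gives 0.
At x1=0, x2=1, x3=0: circuit gives 1, formula gives 1.
Agrees on all 8 inputs.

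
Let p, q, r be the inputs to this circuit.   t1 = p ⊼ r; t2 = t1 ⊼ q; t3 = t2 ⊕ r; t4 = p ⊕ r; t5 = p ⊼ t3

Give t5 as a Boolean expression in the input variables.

p ⊼ (((p ⊼ r) ⊼ q) ⊕ r)

t1 = p ⊼ r
t2 = t1 ⊼ q = (p ⊼ r) ⊼ q
t3 = t2 ⊕ r = ((p ⊼ r) ⊼ q) ⊕ r
t5 = p ⊼ t3 = p ⊼ (((p ⊼ r) ⊼ q) ⊕ r)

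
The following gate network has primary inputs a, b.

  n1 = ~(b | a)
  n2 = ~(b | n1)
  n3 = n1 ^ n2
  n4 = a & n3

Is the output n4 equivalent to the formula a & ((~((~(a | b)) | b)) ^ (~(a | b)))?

n1 = ~(b | a)
n2 = ~(b | n1) = ~(b | (~(b | a)))
n3 = n1 ^ n2 = (~(b | a)) ^ (~(b | (~(b | a))))
n4 = a & n3 = a & ((~(b | a)) ^ (~(b | (~(b | a)))))
At a=0, b=0: circuit gives 0, formula gives 0.
At a=1, b=0: circuit gives 1, formula gives 1.
Agrees on all 4 inputs.

Yes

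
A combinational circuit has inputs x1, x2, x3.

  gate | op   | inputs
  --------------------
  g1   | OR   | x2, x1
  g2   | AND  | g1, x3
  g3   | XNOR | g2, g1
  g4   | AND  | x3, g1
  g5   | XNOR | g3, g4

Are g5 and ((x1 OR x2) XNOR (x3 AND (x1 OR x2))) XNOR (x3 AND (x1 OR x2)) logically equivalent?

Yes

g1 = x2 OR x1
g2 = g1 AND x3 = (x2 OR x1) AND x3
g3 = g2 XNOR g1 = ((x2 OR x1) AND x3) XNOR (x2 OR x1)
g4 = x3 AND g1 = x3 AND (x2 OR x1)
g5 = g3 XNOR g4 = (((x2 OR x1) AND x3) XNOR (x2 OR x1)) XNOR (x3 AND (x2 OR x1))
At x1=0, x2=0, x3=0: circuit gives 0, formula gives 0.
At x1=0, x2=1, x3=0: circuit gives 1, formula gives 1.
Agrees on all 8 inputs.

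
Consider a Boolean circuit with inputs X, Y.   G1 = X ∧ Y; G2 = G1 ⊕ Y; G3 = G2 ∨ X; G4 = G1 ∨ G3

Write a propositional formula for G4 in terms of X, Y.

G1 = X ∧ Y
G2 = G1 ⊕ Y = (X ∧ Y) ⊕ Y
G3 = G2 ∨ X = ((X ∧ Y) ⊕ Y) ∨ X
G4 = G1 ∨ G3 = (X ∧ Y) ∨ (((X ∧ Y) ⊕ Y) ∨ X)

(X ∧ Y) ∨ (((X ∧ Y) ⊕ Y) ∨ X)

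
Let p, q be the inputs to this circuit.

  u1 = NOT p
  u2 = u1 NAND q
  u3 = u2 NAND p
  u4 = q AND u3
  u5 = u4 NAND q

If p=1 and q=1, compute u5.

1

u1 = NOT 1 = 0
u2 = 0 NAND 1 = 1
u3 = 1 NAND 1 = 0
u4 = 1 AND 0 = 0
u5 = 0 NAND 1 = 1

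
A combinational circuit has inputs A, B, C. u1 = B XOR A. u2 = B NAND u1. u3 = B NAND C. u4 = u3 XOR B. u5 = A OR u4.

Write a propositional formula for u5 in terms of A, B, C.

u3 = B NAND C
u4 = u3 XOR B = (B NAND C) XOR B
u5 = A OR u4 = A OR ((B NAND C) XOR B)

A OR ((B NAND C) XOR B)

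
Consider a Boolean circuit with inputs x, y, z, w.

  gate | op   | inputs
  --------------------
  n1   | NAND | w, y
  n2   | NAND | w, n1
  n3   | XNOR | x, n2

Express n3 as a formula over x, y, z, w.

x XNOR (w NAND (w NAND y))

n1 = w NAND y
n2 = w NAND n1 = w NAND (w NAND y)
n3 = x XNOR n2 = x XNOR (w NAND (w NAND y))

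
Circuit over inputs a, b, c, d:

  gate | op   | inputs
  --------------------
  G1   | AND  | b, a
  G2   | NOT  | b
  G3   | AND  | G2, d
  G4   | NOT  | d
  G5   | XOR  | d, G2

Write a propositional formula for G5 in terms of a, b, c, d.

d XOR NOT b

G2 = NOT b
G5 = d XOR G2 = d XOR NOT b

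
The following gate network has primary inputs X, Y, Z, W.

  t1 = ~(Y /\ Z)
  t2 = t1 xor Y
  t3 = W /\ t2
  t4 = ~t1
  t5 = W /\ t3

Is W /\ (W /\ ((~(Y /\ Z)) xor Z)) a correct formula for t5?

No

t1 = ~(Y /\ Z)
t2 = t1 xor Y = (~(Y /\ Z)) xor Y
t3 = W /\ t2 = W /\ ((~(Y /\ Z)) xor Y)
t5 = W /\ t3 = W /\ (W /\ ((~(Y /\ Z)) xor Y))
At X=0, Y=0, Z=1, W=1: circuit gives 1, formula gives 0.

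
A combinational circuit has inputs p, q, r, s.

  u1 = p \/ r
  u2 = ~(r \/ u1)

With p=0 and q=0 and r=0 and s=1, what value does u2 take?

u1 = 0 \/ 0 = 0
u2 = ~(0 \/ 0) = 1

1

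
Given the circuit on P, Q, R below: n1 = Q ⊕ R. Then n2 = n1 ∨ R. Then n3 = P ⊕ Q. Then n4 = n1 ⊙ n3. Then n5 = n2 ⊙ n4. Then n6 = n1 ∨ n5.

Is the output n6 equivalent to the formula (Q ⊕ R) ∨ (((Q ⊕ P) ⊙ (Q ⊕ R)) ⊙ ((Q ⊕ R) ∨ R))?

n1 = Q ⊕ R
n2 = n1 ∨ R = (Q ⊕ R) ∨ R
n3 = P ⊕ Q
n4 = n1 ⊙ n3 = (Q ⊕ R) ⊙ (P ⊕ Q)
n5 = n2 ⊙ n4 = ((Q ⊕ R) ∨ R) ⊙ ((Q ⊕ R) ⊙ (P ⊕ Q))
n6 = n1 ∨ n5 = (Q ⊕ R) ∨ (((Q ⊕ R) ∨ R) ⊙ ((Q ⊕ R) ⊙ (P ⊕ Q)))
At P=0, Q=0, R=0: circuit gives 0, formula gives 0.
At P=0, Q=0, R=1: circuit gives 1, formula gives 1.
Agrees on all 8 inputs.

Yes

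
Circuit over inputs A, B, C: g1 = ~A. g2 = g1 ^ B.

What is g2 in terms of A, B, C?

~A ^ B

g1 = ~A
g2 = g1 ^ B = ~A ^ B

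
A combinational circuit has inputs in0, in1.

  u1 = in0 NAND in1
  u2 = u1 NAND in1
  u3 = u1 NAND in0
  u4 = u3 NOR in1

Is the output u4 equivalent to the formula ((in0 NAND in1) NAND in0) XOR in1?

No

u1 = in0 NAND in1
u3 = u1 NAND in0 = (in0 NAND in1) NAND in0
u4 = u3 NOR in1 = ((in0 NAND in1) NAND in0) NOR in1
At in0=0, in1=0: circuit gives 0, formula gives 1.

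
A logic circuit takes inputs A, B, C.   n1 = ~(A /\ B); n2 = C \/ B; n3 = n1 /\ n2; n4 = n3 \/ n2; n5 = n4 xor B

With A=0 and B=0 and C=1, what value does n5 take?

n1 = ~(0 /\ 0) = 1
n2 = 1 \/ 0 = 1
n3 = 1 /\ 1 = 1
n4 = 1 \/ 1 = 1
n5 = 1 xor 0 = 1

1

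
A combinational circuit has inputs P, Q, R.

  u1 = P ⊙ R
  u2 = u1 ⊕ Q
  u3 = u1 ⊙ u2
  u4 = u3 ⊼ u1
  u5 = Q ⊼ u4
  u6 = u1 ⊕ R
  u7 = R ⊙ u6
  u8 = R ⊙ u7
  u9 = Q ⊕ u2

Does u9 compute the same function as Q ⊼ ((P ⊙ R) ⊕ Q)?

No

u1 = P ⊙ R
u2 = u1 ⊕ Q = (P ⊙ R) ⊕ Q
u9 = Q ⊕ u2 = Q ⊕ ((P ⊙ R) ⊕ Q)
At P=0, Q=0, R=1: circuit gives 0, formula gives 1.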